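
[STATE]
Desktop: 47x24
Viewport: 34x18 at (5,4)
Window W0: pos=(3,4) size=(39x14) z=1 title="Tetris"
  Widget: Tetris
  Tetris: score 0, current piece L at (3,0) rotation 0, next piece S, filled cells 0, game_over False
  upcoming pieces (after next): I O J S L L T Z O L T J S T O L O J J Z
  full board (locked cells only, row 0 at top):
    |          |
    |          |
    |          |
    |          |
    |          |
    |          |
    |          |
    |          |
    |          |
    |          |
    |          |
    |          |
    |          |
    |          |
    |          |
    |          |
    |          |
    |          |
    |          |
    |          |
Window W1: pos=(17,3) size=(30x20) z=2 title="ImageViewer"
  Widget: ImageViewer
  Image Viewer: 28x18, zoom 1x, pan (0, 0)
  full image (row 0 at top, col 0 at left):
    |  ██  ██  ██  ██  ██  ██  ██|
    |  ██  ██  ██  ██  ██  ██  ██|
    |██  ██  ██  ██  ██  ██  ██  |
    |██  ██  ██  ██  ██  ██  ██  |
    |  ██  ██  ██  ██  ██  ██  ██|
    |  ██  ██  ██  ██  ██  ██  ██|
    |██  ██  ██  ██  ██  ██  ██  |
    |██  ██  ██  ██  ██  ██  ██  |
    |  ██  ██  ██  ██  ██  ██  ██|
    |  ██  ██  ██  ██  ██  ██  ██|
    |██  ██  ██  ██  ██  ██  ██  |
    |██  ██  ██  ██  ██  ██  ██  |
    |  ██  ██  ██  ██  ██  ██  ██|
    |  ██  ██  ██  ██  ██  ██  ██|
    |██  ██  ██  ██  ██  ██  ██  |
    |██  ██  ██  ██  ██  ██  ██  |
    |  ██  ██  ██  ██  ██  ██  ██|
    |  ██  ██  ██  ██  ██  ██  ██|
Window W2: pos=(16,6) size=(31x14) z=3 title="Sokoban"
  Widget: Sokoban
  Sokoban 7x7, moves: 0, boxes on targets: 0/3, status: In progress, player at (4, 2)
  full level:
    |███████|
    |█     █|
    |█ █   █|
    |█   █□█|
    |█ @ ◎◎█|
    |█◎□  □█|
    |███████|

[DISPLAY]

━━━━━━━━━━━━┃ ImageViewer         
Tetris      ┠─────────────────────
───────────┏━━━━━━━━━━━━━━━━━━━━━━
         │N┃ Sokoban              
         │ ┠──────────────────────
         │░┃███████               
         │ ┃█     █               
         │ ┃█ █   █               
         │ ┃█   █□█               
         │S┃█ @ ◎◎█               
         │0┃█◎□  □█               
         │ ┃███████               
         │ ┃Moves: 0  0/3         
━━━━━━━━━━━┃                      
           ┃                      
           ┗━━━━━━━━━━━━━━━━━━━━━━
            ┃██  ██  ██  ██  ██  █
            ┃██  ██  ██  ██  ██  █


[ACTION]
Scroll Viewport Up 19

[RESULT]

                                  
                                  
                                  
            ┏━━━━━━━━━━━━━━━━━━━━━
━━━━━━━━━━━━┃ ImageViewer         
Tetris      ┠─────────────────────
───────────┏━━━━━━━━━━━━━━━━━━━━━━
         │N┃ Sokoban              
         │ ┠──────────────────────
         │░┃███████               
         │ ┃█     █               
         │ ┃█ █   █               
         │ ┃█   █□█               
         │S┃█ @ ◎◎█               
         │0┃█◎□  □█               
         │ ┃███████               
         │ ┃Moves: 0  0/3         
━━━━━━━━━━━┃                      


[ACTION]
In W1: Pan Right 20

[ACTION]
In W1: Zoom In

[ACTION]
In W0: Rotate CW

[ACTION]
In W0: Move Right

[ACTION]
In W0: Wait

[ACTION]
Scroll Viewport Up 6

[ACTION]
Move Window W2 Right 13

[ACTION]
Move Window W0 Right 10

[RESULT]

                                  
                                  
                                  
            ┏━━━━━━━━━━━━━━━━━━━━━
   ┏━━━━━━━━┃ ImageViewer         
   ┃ Tetris ┠─────────────────────
   ┠───────┏━━━━━━━━━━━━━━━━━━━━━━
   ┃       ┃ Sokoban              
   ┃       ┠──────────────────────
   ┃       ┃███████               
   ┃       ┃█     █               
   ┃       ┃█ █   █               
   ┃       ┃█   █□█               
   ┃       ┃█ @ ◎◎█               
   ┃       ┃█◎□  □█               
   ┃       ┃███████               
   ┃       ┃Moves: 0  0/3         
   ┗━━━━━━━┃                      


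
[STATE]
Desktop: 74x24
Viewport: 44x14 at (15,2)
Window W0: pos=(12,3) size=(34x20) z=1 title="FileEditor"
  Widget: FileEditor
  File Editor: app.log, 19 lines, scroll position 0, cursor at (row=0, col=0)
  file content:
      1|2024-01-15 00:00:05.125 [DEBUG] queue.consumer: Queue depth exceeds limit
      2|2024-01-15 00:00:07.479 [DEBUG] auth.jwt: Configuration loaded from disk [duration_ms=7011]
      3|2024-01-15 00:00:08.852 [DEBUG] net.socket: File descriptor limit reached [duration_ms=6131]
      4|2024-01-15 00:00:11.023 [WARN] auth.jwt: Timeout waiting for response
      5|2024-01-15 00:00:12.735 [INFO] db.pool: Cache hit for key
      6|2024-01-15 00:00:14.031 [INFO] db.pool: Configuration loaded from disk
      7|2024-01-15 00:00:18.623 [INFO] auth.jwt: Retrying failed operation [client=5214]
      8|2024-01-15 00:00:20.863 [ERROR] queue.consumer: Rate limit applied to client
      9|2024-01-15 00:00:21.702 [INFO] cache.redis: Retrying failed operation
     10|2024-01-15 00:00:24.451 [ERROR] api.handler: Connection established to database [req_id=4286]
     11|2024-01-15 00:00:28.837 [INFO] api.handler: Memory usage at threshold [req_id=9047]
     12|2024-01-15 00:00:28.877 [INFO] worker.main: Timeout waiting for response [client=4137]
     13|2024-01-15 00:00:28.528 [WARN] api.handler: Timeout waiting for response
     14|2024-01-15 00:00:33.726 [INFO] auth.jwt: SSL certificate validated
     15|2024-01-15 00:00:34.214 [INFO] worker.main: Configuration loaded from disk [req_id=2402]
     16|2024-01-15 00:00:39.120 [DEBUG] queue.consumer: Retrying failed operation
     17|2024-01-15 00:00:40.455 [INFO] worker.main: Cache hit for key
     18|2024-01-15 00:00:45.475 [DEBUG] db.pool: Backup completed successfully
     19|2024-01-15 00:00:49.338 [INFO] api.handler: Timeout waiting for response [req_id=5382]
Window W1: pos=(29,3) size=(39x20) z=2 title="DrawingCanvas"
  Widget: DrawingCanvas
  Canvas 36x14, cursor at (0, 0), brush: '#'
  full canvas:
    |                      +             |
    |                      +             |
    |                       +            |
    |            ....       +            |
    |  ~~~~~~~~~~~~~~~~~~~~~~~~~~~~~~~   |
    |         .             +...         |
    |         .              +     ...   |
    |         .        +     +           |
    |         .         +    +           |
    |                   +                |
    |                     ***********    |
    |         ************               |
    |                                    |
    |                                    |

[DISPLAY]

                                            
━━━━━━━━━━━━━━┏━━━━━━━━━━━━━━━━━━━━━━━━━━━━━
ileEditor     ┃ DrawingCanvas               
──────────────┠─────────────────────────────
24-01-15 00:00┃+                     +      
24-01-15 00:00┃                      +      
24-01-15 00:00┃                       +     
24-01-15 00:00┃            ....       +     
24-01-15 00:00┃  ~~~~~~~~~~~~~~~~~~~~~~~~~~~
24-01-15 00:00┃         .             +...  
24-01-15 00:00┃         .              +    
24-01-15 00:00┃         .        +     +    
24-01-15 00:00┃         .         +    +    
24-01-15 00:00┃                   +         


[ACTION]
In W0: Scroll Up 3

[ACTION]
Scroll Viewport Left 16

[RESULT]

                                            
            ┏━━━━━━━━━━━━━━━━┏━━━━━━━━━━━━━━
            ┃ FileEditor     ┃ DrawingCanvas
            ┠────────────────┠──────────────
            ┃█024-01-15 00:00┃+             
            ┃2024-01-15 00:00┃              
            ┃2024-01-15 00:00┃              
            ┃2024-01-15 00:00┃            ..
            ┃2024-01-15 00:00┃  ~~~~~~~~~~~~
            ┃2024-01-15 00:00┃         .    
            ┃2024-01-15 00:00┃         .    
            ┃2024-01-15 00:00┃         .    
            ┃2024-01-15 00:00┃         .    
            ┃2024-01-15 00:00┃              


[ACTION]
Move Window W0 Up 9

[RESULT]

            ┠───────────────────────────────
            ┃█024-01-15 00:00┏━━━━━━━━━━━━━━
            ┃2024-01-15 00:00┃ DrawingCanvas
            ┃2024-01-15 00:00┠──────────────
            ┃2024-01-15 00:00┃+             
            ┃2024-01-15 00:00┃              
            ┃2024-01-15 00:00┃              
            ┃2024-01-15 00:00┃            ..
            ┃2024-01-15 00:00┃  ~~~~~~~~~~~~
            ┃2024-01-15 00:00┃         .    
            ┃2024-01-15 00:00┃         .    
            ┃2024-01-15 00:00┃         .    
            ┃2024-01-15 00:00┃         .    
            ┃2024-01-15 00:00┃              


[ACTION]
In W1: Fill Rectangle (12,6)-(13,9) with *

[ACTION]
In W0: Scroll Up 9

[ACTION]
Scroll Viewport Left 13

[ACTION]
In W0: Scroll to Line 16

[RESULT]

            ┠───────────────────────────────
            ┃2024-01-15 00:00┏━━━━━━━━━━━━━━
            ┃2024-01-15 00:00┃ DrawingCanvas
            ┃2024-01-15 00:00┠──────────────
            ┃2024-01-15 00:00┃+             
            ┃2024-01-15 00:00┃              
            ┃2024-01-15 00:00┃              
            ┃2024-01-15 00:00┃            ..
            ┃2024-01-15 00:00┃  ~~~~~~~~~~~~
            ┃2024-01-15 00:00┃         .    
            ┃2024-01-15 00:00┃         .    
            ┃2024-01-15 00:00┃         .    
            ┃2024-01-15 00:00┃         .    
            ┃2024-01-15 00:00┃              


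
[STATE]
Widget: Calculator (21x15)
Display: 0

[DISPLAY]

                    0
┌───┬───┬───┬───┐    
│ 7 │ 8 │ 9 │ ÷ │    
├───┼───┼───┼───┤    
│ 4 │ 5 │ 6 │ × │    
├───┼───┼───┼───┤    
│ 1 │ 2 │ 3 │ - │    
├───┼───┼───┼───┤    
│ 0 │ . │ = │ + │    
├───┼───┼───┼───┤    
│ C │ MC│ MR│ M+│    
└───┴───┴───┴───┘    
                     
                     
                     


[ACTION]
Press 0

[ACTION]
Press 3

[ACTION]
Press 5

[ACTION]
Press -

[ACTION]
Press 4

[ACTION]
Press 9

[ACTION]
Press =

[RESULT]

                  -14
┌───┬───┬───┬───┐    
│ 7 │ 8 │ 9 │ ÷ │    
├───┼───┼───┼───┤    
│ 4 │ 5 │ 6 │ × │    
├───┼───┼───┼───┤    
│ 1 │ 2 │ 3 │ - │    
├───┼───┼───┼───┤    
│ 0 │ . │ = │ + │    
├───┼───┼───┼───┤    
│ C │ MC│ MR│ M+│    
└───┴───┴───┴───┘    
                     
                     
                     


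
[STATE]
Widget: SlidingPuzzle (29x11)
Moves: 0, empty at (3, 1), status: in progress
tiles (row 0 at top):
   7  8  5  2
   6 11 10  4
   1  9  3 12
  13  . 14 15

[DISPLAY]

┌────┬────┬────┬────┐        
│  7 │  8 │  5 │  2 │        
├────┼────┼────┼────┤        
│  6 │ 11 │ 10 │  4 │        
├────┼────┼────┼────┤        
│  1 │  9 │  3 │ 12 │        
├────┼────┼────┼────┤        
│ 13 │    │ 14 │ 15 │        
└────┴────┴────┴────┘        
Moves: 0                     
                             


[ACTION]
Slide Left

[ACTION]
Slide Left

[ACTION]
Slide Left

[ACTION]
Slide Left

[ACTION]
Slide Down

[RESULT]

┌────┬────┬────┬────┐        
│  7 │  8 │  5 │  2 │        
├────┼────┼────┼────┤        
│  6 │ 11 │ 10 │  4 │        
├────┼────┼────┼────┤        
│  1 │  9 │  3 │    │        
├────┼────┼────┼────┤        
│ 13 │ 14 │ 15 │ 12 │        
└────┴────┴────┴────┘        
Moves: 3                     
                             


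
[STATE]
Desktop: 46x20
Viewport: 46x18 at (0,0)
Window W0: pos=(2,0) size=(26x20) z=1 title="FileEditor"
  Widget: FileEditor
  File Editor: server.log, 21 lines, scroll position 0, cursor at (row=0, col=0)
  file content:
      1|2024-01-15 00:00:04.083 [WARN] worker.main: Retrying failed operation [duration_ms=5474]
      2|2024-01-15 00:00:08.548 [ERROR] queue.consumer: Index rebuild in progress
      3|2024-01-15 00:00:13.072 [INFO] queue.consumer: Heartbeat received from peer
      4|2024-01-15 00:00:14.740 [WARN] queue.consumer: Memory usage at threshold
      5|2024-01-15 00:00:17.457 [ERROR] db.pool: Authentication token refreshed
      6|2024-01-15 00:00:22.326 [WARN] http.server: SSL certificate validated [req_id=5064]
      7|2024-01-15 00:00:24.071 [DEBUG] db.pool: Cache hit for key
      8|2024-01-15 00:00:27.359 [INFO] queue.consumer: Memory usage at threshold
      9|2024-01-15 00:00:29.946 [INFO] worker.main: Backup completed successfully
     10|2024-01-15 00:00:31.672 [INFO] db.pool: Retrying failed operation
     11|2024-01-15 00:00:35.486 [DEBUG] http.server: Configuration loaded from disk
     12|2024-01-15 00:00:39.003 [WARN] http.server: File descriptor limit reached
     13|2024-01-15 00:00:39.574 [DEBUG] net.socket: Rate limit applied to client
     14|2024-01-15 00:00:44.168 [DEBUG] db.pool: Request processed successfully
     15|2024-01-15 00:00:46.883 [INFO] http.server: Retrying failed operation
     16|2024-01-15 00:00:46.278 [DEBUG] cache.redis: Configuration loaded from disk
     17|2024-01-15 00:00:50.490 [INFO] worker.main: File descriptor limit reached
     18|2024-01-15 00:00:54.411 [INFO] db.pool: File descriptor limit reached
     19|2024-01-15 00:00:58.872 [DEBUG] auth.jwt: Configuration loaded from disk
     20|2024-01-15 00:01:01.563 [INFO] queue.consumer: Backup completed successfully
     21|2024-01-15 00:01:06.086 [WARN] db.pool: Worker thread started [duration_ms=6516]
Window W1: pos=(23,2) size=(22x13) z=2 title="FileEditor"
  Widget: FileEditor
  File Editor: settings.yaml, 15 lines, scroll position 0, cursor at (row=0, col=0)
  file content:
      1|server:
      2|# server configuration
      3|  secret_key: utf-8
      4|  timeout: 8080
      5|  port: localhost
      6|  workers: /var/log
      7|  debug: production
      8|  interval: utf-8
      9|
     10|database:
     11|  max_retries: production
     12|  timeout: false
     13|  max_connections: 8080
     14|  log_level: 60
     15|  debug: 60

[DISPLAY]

  ┏━━━━━━━━━━━━━━━━━━━━━━━━┓                  
  ┃ FileEditor             ┃                  
  ┠────────────────────┏━━━━━━━━━━━━━━━━━━━━┓ 
  ┃█024-01-15 00:00:04.┃ FileEditor         ┃ 
  ┃2024-01-15 00:00:08.┠────────────────────┨ 
  ┃2024-01-15 00:00:13.┃█erver:            ▲┃ 
  ┃2024-01-15 00:00:14.┃# server configurat█┃ 
  ┃2024-01-15 00:00:17.┃  secret_key: utf-8░┃ 
  ┃2024-01-15 00:00:22.┃  timeout: 8080    ░┃ 
  ┃2024-01-15 00:00:24.┃  port: localhost  ░┃ 
  ┃2024-01-15 00:00:27.┃  workers: /var/log░┃ 
  ┃2024-01-15 00:00:29.┃  debug: production░┃ 
  ┃2024-01-15 00:00:31.┃  interval: utf-8  ░┃ 
  ┃2024-01-15 00:00:35.┃                   ▼┃ 
  ┃2024-01-15 00:00:39.┗━━━━━━━━━━━━━━━━━━━━┛ 
  ┃2024-01-15 00:00:39.574░┃                  
  ┃2024-01-15 00:00:44.168░┃                  
  ┃2024-01-15 00:00:46.883░┃                  


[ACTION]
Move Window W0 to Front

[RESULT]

  ┏━━━━━━━━━━━━━━━━━━━━━━━━┓                  
  ┃ FileEditor             ┃                  
  ┠────────────────────────┨━━━━━━━━━━━━━━━━┓ 
  ┃█024-01-15 00:00:04.083▲┃eEditor         ┃ 
  ┃2024-01-15 00:00:08.548█┃────────────────┨ 
  ┃2024-01-15 00:00:13.072░┃er:            ▲┃ 
  ┃2024-01-15 00:00:14.740░┃rver configurat█┃ 
  ┃2024-01-15 00:00:17.457░┃cret_key: utf-8░┃ 
  ┃2024-01-15 00:00:22.326░┃meout: 8080    ░┃ 
  ┃2024-01-15 00:00:24.071░┃rt: localhost  ░┃ 
  ┃2024-01-15 00:00:27.359░┃rkers: /var/log░┃ 
  ┃2024-01-15 00:00:29.946░┃bug: production░┃ 
  ┃2024-01-15 00:00:31.672░┃terval: utf-8  ░┃ 
  ┃2024-01-15 00:00:35.486░┃               ▼┃ 
  ┃2024-01-15 00:00:39.003░┃━━━━━━━━━━━━━━━━┛ 
  ┃2024-01-15 00:00:39.574░┃                  
  ┃2024-01-15 00:00:44.168░┃                  
  ┃2024-01-15 00:00:46.883░┃                  


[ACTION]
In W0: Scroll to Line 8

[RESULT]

  ┏━━━━━━━━━━━━━━━━━━━━━━━━┓                  
  ┃ FileEditor             ┃                  
  ┠────────────────────────┨━━━━━━━━━━━━━━━━┓ 
  ┃2024-01-15 00:00:22.326▲┃eEditor         ┃ 
  ┃2024-01-15 00:00:24.071░┃────────────────┨ 
  ┃2024-01-15 00:00:27.359░┃er:            ▲┃ 
  ┃2024-01-15 00:00:29.946░┃rver configurat█┃ 
  ┃2024-01-15 00:00:31.672░┃cret_key: utf-8░┃ 
  ┃2024-01-15 00:00:35.486░┃meout: 8080    ░┃ 
  ┃2024-01-15 00:00:39.003░┃rt: localhost  ░┃ 
  ┃2024-01-15 00:00:39.574░┃rkers: /var/log░┃ 
  ┃2024-01-15 00:00:44.168░┃bug: production░┃ 
  ┃2024-01-15 00:00:46.883░┃terval: utf-8  ░┃ 
  ┃2024-01-15 00:00:46.278░┃               ▼┃ 
  ┃2024-01-15 00:00:50.490░┃━━━━━━━━━━━━━━━━┛ 
  ┃2024-01-15 00:00:54.411░┃                  
  ┃2024-01-15 00:00:58.872░┃                  
  ┃2024-01-15 00:01:01.563█┃                  


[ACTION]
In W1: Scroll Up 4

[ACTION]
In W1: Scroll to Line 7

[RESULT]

  ┏━━━━━━━━━━━━━━━━━━━━━━━━┓                  
  ┃ FileEditor             ┃                  
  ┠────────────────────────┨━━━━━━━━━━━━━━━━┓ 
  ┃2024-01-15 00:00:22.326▲┃eEditor         ┃ 
  ┃2024-01-15 00:00:24.071░┃────────────────┨ 
  ┃2024-01-15 00:00:27.359░┃bug: production▲┃ 
  ┃2024-01-15 00:00:29.946░┃terval: utf-8  ░┃ 
  ┃2024-01-15 00:00:31.672░┃               ░┃ 
  ┃2024-01-15 00:00:35.486░┃base:          ░┃ 
  ┃2024-01-15 00:00:39.003░┃x_retries: prod░┃ 
  ┃2024-01-15 00:00:39.574░┃meout: false   ░┃ 
  ┃2024-01-15 00:00:44.168░┃x_connections: ░┃ 
  ┃2024-01-15 00:00:46.883░┃g_level: 60    █┃ 
  ┃2024-01-15 00:00:46.278░┃bug: 60        ▼┃ 
  ┃2024-01-15 00:00:50.490░┃━━━━━━━━━━━━━━━━┛ 
  ┃2024-01-15 00:00:54.411░┃                  
  ┃2024-01-15 00:00:58.872░┃                  
  ┃2024-01-15 00:01:01.563█┃                  


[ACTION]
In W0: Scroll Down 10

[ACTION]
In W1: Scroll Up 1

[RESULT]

  ┏━━━━━━━━━━━━━━━━━━━━━━━━┓                  
  ┃ FileEditor             ┃                  
  ┠────────────────────────┨━━━━━━━━━━━━━━━━┓ 
  ┃2024-01-15 00:00:22.326▲┃eEditor         ┃ 
  ┃2024-01-15 00:00:24.071░┃────────────────┨ 
  ┃2024-01-15 00:00:27.359░┃rkers: /var/log▲┃ 
  ┃2024-01-15 00:00:29.946░┃bug: production░┃ 
  ┃2024-01-15 00:00:31.672░┃terval: utf-8  ░┃ 
  ┃2024-01-15 00:00:35.486░┃               ░┃ 
  ┃2024-01-15 00:00:39.003░┃base:          ░┃ 
  ┃2024-01-15 00:00:39.574░┃x_retries: prod░┃ 
  ┃2024-01-15 00:00:44.168░┃meout: false   █┃ 
  ┃2024-01-15 00:00:46.883░┃x_connections: ░┃ 
  ┃2024-01-15 00:00:46.278░┃g_level: 60    ▼┃ 
  ┃2024-01-15 00:00:50.490░┃━━━━━━━━━━━━━━━━┛ 
  ┃2024-01-15 00:00:54.411░┃                  
  ┃2024-01-15 00:00:58.872░┃                  
  ┃2024-01-15 00:01:01.563█┃                  


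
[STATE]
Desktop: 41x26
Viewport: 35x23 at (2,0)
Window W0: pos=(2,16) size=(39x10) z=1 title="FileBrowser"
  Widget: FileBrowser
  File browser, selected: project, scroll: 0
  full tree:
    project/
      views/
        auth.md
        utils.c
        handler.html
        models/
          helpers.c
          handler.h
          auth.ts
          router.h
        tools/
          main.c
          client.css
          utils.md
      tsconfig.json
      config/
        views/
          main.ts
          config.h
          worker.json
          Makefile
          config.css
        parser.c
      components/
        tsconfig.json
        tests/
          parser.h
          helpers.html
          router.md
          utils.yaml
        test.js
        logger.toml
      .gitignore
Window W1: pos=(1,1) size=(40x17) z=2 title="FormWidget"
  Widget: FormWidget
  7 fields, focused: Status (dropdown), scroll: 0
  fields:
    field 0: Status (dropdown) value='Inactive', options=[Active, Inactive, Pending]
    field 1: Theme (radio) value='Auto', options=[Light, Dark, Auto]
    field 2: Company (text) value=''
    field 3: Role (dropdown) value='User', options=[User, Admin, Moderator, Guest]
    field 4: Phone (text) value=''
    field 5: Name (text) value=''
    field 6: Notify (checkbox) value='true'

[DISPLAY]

                                   
━━━━━━━━━━━━━━━━━━━━━━━━━━━━━━━━━━━
 FormWidget                        
───────────────────────────────────
> Status:     [Inactive            
  Theme:      ( ) Light  ( ) Dark  
  Company:    [                    
  Role:       [User                
  Phone:      [                    
  Name:       [                    
  Notify:     [x]                  
                                   
                                   
                                   
                                   
                                   
                                   
━━━━━━━━━━━━━━━━━━━━━━━━━━━━━━━━━━━
┠──────────────────────────────────
┃> [-] project/                    
┃    [+] views/                    
┃    tsconfig.json                 
┃    [+] config/                   


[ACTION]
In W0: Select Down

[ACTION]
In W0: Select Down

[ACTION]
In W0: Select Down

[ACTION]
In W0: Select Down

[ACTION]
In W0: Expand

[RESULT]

                                   
━━━━━━━━━━━━━━━━━━━━━━━━━━━━━━━━━━━
 FormWidget                        
───────────────────────────────────
> Status:     [Inactive            
  Theme:      ( ) Light  ( ) Dark  
  Company:    [                    
  Role:       [User                
  Phone:      [                    
  Name:       [                    
  Notify:     [x]                  
                                   
                                   
                                   
                                   
                                   
                                   
━━━━━━━━━━━━━━━━━━━━━━━━━━━━━━━━━━━
┠──────────────────────────────────
┃  [-] project/                    
┃    [+] views/                    
┃    tsconfig.json                 
┃    [+] config/                   


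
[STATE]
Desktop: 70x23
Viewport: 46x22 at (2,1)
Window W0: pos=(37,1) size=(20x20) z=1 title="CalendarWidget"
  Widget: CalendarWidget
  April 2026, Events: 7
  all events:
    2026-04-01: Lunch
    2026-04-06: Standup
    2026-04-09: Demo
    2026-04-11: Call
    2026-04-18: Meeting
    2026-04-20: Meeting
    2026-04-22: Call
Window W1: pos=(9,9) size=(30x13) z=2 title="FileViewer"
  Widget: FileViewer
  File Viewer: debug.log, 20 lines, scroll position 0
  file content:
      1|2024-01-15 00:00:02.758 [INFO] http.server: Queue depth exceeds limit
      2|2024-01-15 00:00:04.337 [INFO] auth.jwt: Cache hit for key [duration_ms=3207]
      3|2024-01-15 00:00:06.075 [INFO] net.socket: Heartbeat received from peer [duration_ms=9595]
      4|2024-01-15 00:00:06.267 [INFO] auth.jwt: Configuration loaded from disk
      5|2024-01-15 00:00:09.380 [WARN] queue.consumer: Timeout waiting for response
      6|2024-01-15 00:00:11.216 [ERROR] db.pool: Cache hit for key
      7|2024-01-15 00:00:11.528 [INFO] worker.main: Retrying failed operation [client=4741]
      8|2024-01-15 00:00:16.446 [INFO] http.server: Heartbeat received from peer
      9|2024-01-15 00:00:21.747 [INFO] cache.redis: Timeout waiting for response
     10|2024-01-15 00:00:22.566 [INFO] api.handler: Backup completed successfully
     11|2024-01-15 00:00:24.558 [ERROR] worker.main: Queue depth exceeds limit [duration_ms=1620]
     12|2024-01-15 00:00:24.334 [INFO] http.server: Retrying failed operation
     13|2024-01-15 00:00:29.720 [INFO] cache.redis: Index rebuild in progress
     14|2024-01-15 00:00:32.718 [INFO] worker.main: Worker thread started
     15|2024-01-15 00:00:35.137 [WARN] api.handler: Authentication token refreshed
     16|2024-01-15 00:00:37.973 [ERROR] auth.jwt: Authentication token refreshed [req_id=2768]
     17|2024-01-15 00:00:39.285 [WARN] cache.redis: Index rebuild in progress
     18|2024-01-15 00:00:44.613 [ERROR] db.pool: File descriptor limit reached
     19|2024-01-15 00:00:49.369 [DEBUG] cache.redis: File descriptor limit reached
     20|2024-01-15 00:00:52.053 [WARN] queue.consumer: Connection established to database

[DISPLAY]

                                   ┏━━━━━━━━━━
                                   ┃ CalendarW
                                   ┠──────────
                                   ┃    April 
                                   ┃Mo Tu We T
                                   ┃       1* 
                                   ┃ 6*  7  8 
                                   ┃13 14 15 1
       ┏━━━━━━━━━━━━━━━━━━━━━━━━━━━━┓0* 21 22*
       ┃ FileViewer                 ┃7 28 29 3
       ┠────────────────────────────┨         
       ┃2024-01-15 00:00:02.758 [IN▲┃         
       ┃2024-01-15 00:00:04.337 [IN█┃         
       ┃2024-01-15 00:00:06.075 [IN░┃         
       ┃2024-01-15 00:00:06.267 [IN░┃         
       ┃2024-01-15 00:00:09.380 [WA░┃         
       ┃2024-01-15 00:00:11.216 [ER░┃         
       ┃2024-01-15 00:00:11.528 [IN░┃         
       ┃2024-01-15 00:00:16.446 [IN░┃         
       ┃2024-01-15 00:00:21.747 [IN▼┃━━━━━━━━━
       ┗━━━━━━━━━━━━━━━━━━━━━━━━━━━━┛         
                                              


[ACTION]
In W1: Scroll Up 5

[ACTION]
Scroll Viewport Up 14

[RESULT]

                                              
                                   ┏━━━━━━━━━━
                                   ┃ CalendarW
                                   ┠──────────
                                   ┃    April 
                                   ┃Mo Tu We T
                                   ┃       1* 
                                   ┃ 6*  7  8 
                                   ┃13 14 15 1
       ┏━━━━━━━━━━━━━━━━━━━━━━━━━━━━┓0* 21 22*
       ┃ FileViewer                 ┃7 28 29 3
       ┠────────────────────────────┨         
       ┃2024-01-15 00:00:02.758 [IN▲┃         
       ┃2024-01-15 00:00:04.337 [IN█┃         
       ┃2024-01-15 00:00:06.075 [IN░┃         
       ┃2024-01-15 00:00:06.267 [IN░┃         
       ┃2024-01-15 00:00:09.380 [WA░┃         
       ┃2024-01-15 00:00:11.216 [ER░┃         
       ┃2024-01-15 00:00:11.528 [IN░┃         
       ┃2024-01-15 00:00:16.446 [IN░┃         
       ┃2024-01-15 00:00:21.747 [IN▼┃━━━━━━━━━
       ┗━━━━━━━━━━━━━━━━━━━━━━━━━━━━┛         


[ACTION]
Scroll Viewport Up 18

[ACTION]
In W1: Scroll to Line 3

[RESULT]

                                              
                                   ┏━━━━━━━━━━
                                   ┃ CalendarW
                                   ┠──────────
                                   ┃    April 
                                   ┃Mo Tu We T
                                   ┃       1* 
                                   ┃ 6*  7  8 
                                   ┃13 14 15 1
       ┏━━━━━━━━━━━━━━━━━━━━━━━━━━━━┓0* 21 22*
       ┃ FileViewer                 ┃7 28 29 3
       ┠────────────────────────────┨         
       ┃2024-01-15 00:00:06.075 [IN▲┃         
       ┃2024-01-15 00:00:06.267 [IN░┃         
       ┃2024-01-15 00:00:09.380 [WA█┃         
       ┃2024-01-15 00:00:11.216 [ER░┃         
       ┃2024-01-15 00:00:11.528 [IN░┃         
       ┃2024-01-15 00:00:16.446 [IN░┃         
       ┃2024-01-15 00:00:21.747 [IN░┃         
       ┃2024-01-15 00:00:22.566 [IN░┃         
       ┃2024-01-15 00:00:24.558 [ER▼┃━━━━━━━━━
       ┗━━━━━━━━━━━━━━━━━━━━━━━━━━━━┛         


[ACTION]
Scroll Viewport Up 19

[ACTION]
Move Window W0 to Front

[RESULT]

                                              
                                   ┏━━━━━━━━━━
                                   ┃ CalendarW
                                   ┠──────────
                                   ┃    April 
                                   ┃Mo Tu We T
                                   ┃       1* 
                                   ┃ 6*  7  8 
                                   ┃13 14 15 1
       ┏━━━━━━━━━━━━━━━━━━━━━━━━━━━┃20* 21 22*
       ┃ FileViewer                ┃27 28 29 3
       ┠───────────────────────────┃          
       ┃2024-01-15 00:00:06.075 [IN┃          
       ┃2024-01-15 00:00:06.267 [IN┃          
       ┃2024-01-15 00:00:09.380 [WA┃          
       ┃2024-01-15 00:00:11.216 [ER┃          
       ┃2024-01-15 00:00:11.528 [IN┃          
       ┃2024-01-15 00:00:16.446 [IN┃          
       ┃2024-01-15 00:00:21.747 [IN┃          
       ┃2024-01-15 00:00:22.566 [IN┃          
       ┃2024-01-15 00:00:24.558 [ER┗━━━━━━━━━━
       ┗━━━━━━━━━━━━━━━━━━━━━━━━━━━━┛         


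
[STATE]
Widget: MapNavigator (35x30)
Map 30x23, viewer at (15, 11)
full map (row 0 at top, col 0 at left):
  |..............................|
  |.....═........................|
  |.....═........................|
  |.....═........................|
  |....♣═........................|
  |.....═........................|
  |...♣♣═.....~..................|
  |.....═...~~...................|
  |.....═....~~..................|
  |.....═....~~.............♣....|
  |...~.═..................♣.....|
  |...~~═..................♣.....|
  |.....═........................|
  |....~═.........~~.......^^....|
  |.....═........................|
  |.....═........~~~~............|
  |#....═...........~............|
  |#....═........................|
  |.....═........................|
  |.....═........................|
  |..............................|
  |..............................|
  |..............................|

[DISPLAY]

                                   
                                   
                                   
                                   
  ..............................   
  .....═........................   
  .....═........................   
  .....═........................   
  ....♣═........................   
  .....═........................   
  ...♣♣═.....~..................   
  .....═...~~...................   
  .....═....~~..................   
  .....═....~~.............♣....   
  ...~.═..................♣.....   
  ...~~═.........@........♣.....   
  .....═........................   
  ....~═.........~~.......^^....   
  .....═........................   
  .....═........~~~~............   
  #....═...........~............   
  #....═........................   
  .....═........................   
  .....═........................   
  ..............................   
  ..............................   
  ..............................   
                                   
                                   
                                   


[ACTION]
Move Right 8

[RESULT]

                                   
                                   
                                   
                                   
........................           
........................           
........................           
........................           
........................           
........................           
.....~..................           
...~~...................           
....~~..................           
....~~.............♣....           
..................♣.....           
.................@♣.....           
........................           
.........~~.......^^....           
........................           
........~~~~............           
...........~............           
........................           
........................           
........................           
........................           
........................           
........................           
                                   
                                   
                                   


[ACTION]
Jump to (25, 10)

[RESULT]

                                   
                                   
                                   
                                   
                                   
......................             
......................             
......................             
......................             
......................             
......................             
...~..................             
.~~...................             
..~~..................             
..~~.............♣....             
................♣@....             
................♣.....             
......................             
.......~~.......^^....             
......................             
......~~~~............             
.........~............             
......................             
......................             
......................             
......................             
......................             
......................             
                                   
                                   


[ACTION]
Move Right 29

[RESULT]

                                   
                                   
                                   
                                   
                                   
..................                 
..................                 
..................                 
..................                 
..................                 
..................                 
..................                 
..................                 
..................                 
.............♣....                 
............♣....@                 
............♣.....                 
..................                 
...~~.......^^....                 
..................                 
..~~~~............                 
.....~............                 
..................                 
..................                 
..................                 
..................                 
..................                 
..................                 
                                   
                                   


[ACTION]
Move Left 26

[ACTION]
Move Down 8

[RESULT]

              .....═...............
              ....♣═...............
              .....═...............
              ...♣♣═.....~.........
              .....═...~~..........
              .....═....~~.........
              .....═....~~.........
              ...~.═...............
              ...~~═...............
              .....═...............
              ....~═.........~~....
              .....═...............
              .....═........~~~~...
              #....═...........~...
              #....═...............
              ...@.═...............
              .....═...............
              .....................
              .....................
              .....................
                                   
                                   
                                   
                                   
                                   
                                   
                                   
                                   
                                   
                                   
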